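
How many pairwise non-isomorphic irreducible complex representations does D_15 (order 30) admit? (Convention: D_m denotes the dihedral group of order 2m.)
9

Reasoning: The number of irreducible complex representations of a finite group equals its number of conjugacy classes. D_15 has 9 conjugacy classes ((n+3)/2 for n odd), so D_15 (order 30) has exactly 9 irreducible complex representations.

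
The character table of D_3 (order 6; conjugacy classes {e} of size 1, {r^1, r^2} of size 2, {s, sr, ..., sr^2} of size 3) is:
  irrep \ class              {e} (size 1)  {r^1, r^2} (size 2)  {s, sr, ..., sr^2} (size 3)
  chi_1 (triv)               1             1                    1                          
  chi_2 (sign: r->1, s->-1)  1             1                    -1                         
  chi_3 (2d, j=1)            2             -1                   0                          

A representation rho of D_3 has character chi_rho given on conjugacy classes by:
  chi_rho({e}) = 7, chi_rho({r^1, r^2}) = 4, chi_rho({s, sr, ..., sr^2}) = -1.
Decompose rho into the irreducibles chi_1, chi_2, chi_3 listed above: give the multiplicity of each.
Multiplicities: chi_1: 2, chi_2: 3, chi_3: 1.

Why: Use <chi_rho, chi> = (1/|G|) sum_C |C| * chi_rho(C) * conj(chi(C)) with |G| = 6 for each irreducible chi in the table:
  <chi_rho, chi_1> = (1/6)[1*(7)*conj(1) + 2*(4)*conj(1) + 3*(-1)*conj(1)]
      = (1/6)[(7) + (8) + (-3)] = 12/6 = 2
  <chi_rho, chi_2> = (1/6)[1*(7)*conj(1) + 2*(4)*conj(1) + 3*(-1)*conj(-1)]
      = (1/6)[(7) + (8) + (3)] = 18/6 = 3
  <chi_rho, chi_3> = (1/6)[1*(7)*conj(2) + 2*(4)*conj(-1) + 3*(-1)*conj(0)]
      = (1/6)[(14) + (-8) + (0)] = 6/6 = 1
Dimension check: dim(rho) = sum (mult * dim) = 2*1 + 3*1 + 1*2 = 7 = chi_rho(e) = 7.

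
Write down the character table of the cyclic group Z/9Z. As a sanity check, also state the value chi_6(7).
Character table of Z/9Z (irreps indexed chi_0,...,chi_8 with chi_k(m) = zeta_9^(k*m), zeta_9 = exp(2*pi*i/9)):
  irrep \ class  {0} (size 1)  {1} (size 1)    {2} (size 1)    {3} (size 1)    {4} (size 1)    {5} (size 1)    {6} (size 1)    {7} (size 1)    {8} (size 1)  
  chi_0          1             1               1               1               1               1               1               1               1             
  chi_1          1             exp(2*I*pi/9)   exp(4*I*pi/9)   exp(2*I*pi/3)   exp(8*I*pi/9)   exp(-8*I*pi/9)  exp(-2*I*pi/3)  exp(-4*I*pi/9)  exp(-2*I*pi/9)
  chi_2          1             exp(4*I*pi/9)   exp(8*I*pi/9)   exp(-2*I*pi/3)  exp(-2*I*pi/9)  exp(2*I*pi/9)   exp(2*I*pi/3)   exp(-8*I*pi/9)  exp(-4*I*pi/9)
  chi_3          1             exp(2*I*pi/3)   exp(-2*I*pi/3)  1               exp(2*I*pi/3)   exp(-2*I*pi/3)  1               exp(2*I*pi/3)   exp(-2*I*pi/3)
  chi_4          1             exp(8*I*pi/9)   exp(-2*I*pi/9)  exp(2*I*pi/3)   exp(-4*I*pi/9)  exp(4*I*pi/9)   exp(-2*I*pi/3)  exp(2*I*pi/9)   exp(-8*I*pi/9)
  chi_5          1             exp(-8*I*pi/9)  exp(2*I*pi/9)   exp(-2*I*pi/3)  exp(4*I*pi/9)   exp(-4*I*pi/9)  exp(2*I*pi/3)   exp(-2*I*pi/9)  exp(8*I*pi/9) 
  chi_6          1             exp(-2*I*pi/3)  exp(2*I*pi/3)   1               exp(-2*I*pi/3)  exp(2*I*pi/3)   1               exp(-2*I*pi/3)  exp(2*I*pi/3) 
  chi_7          1             exp(-4*I*pi/9)  exp(-8*I*pi/9)  exp(2*I*pi/3)   exp(2*I*pi/9)   exp(-2*I*pi/9)  exp(-2*I*pi/3)  exp(8*I*pi/9)   exp(4*I*pi/9) 
  chi_8          1             exp(-2*I*pi/9)  exp(-4*I*pi/9)  exp(-2*I*pi/3)  exp(-8*I*pi/9)  exp(8*I*pi/9)   exp(2*I*pi/3)   exp(4*I*pi/9)   exp(2*I*pi/9) 

Spot check: chi_6(7) = zeta_9^(6*7) = zeta_9^42 = exp(-2*I*pi/3).

Why: Z/9Z is abelian, so all 9 irreducible complex representations are 1-dimensional. They are given by chi_k(m) = zeta_9^(k*m) for k = 0,...,8. Row orthogonality: sum_m chi_k(m) conj(chi_l(m)) = 9 * [k = l].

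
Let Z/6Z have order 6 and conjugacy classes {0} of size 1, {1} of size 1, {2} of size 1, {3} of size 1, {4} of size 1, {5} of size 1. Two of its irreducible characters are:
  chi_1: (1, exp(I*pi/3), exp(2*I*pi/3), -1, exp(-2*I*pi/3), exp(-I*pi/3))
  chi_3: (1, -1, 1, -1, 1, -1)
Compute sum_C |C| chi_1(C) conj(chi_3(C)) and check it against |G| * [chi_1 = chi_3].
Sum = 0; so <chi_1, chi_3> = 0 (distinct irreducibles are orthogonal).

Derivation: Compute term by term over conjugacy classes (|C| * chi_1(C) * conj(chi_3(C))):
  1*(1)*conj(1) + 1*(exp(I*pi/3))*conj(-1) + 1*(exp(2*I*pi/3))*conj(1) + 1*(-1)*conj(-1) + 1*(exp(-2*I*pi/3))*conj(1) + 1*(exp(-I*pi/3))*conj(-1)
  = (1) + (-exp(I*pi/3)) + (exp(2*I*pi/3)) + (1) + (exp(-2*I*pi/3)) + (-exp(-I*pi/3))
  = 0.
(Exp terms are combined using exp(i*s)*conj(exp(i*t)) = exp(i*(s-t)), and sums of them are collapsed using the identity that for every m > 1 the m distinct m-th roots of unity sum to 0, e.g. 1 + exp(2*I*pi/3) + exp(-2*I*pi/3) = 0.)
Dividing by |G| = 6 gives 0/6 = 0, matching the row-orthogonality relation <chi_1, chi_3> = [chi_1 = chi_3].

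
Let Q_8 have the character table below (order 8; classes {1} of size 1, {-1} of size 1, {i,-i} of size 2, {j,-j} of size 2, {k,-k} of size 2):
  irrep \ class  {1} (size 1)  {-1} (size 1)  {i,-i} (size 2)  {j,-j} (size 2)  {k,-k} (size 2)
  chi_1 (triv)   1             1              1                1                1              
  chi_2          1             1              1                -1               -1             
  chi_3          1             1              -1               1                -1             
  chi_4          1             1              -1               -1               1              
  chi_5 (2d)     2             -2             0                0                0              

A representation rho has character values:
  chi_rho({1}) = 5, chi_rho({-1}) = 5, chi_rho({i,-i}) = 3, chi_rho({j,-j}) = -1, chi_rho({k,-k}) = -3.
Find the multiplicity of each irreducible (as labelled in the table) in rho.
Multiplicities: chi_1: 1, chi_2: 3, chi_3: 1, chi_4: 0, chi_5: 0.

Argument: Use <chi_rho, chi> = (1/|G|) sum_C |C| * chi_rho(C) * conj(chi(C)) with |G| = 8 for each irreducible chi in the table:
  <chi_rho, chi_1> = (1/8)[1*(5)*conj(1) + 1*(5)*conj(1) + 2*(3)*conj(1) + 2*(-1)*conj(1) + 2*(-3)*conj(1)]
      = (1/8)[(5) + (5) + (6) + (-2) + (-6)] = 8/8 = 1
  <chi_rho, chi_2> = (1/8)[1*(5)*conj(1) + 1*(5)*conj(1) + 2*(3)*conj(1) + 2*(-1)*conj(-1) + 2*(-3)*conj(-1)]
      = (1/8)[(5) + (5) + (6) + (2) + (6)] = 24/8 = 3
  <chi_rho, chi_3> = (1/8)[1*(5)*conj(1) + 1*(5)*conj(1) + 2*(3)*conj(-1) + 2*(-1)*conj(1) + 2*(-3)*conj(-1)]
      = (1/8)[(5) + (5) + (-6) + (-2) + (6)] = 8/8 = 1
  <chi_rho, chi_4> = (1/8)[1*(5)*conj(1) + 1*(5)*conj(1) + 2*(3)*conj(-1) + 2*(-1)*conj(-1) + 2*(-3)*conj(1)]
      = (1/8)[(5) + (5) + (-6) + (2) + (-6)] = 0/8 = 0
  <chi_rho, chi_5> = (1/8)[1*(5)*conj(2) + 1*(5)*conj(-2) + 2*(3)*conj(0) + 2*(-1)*conj(0) + 2*(-3)*conj(0)]
      = (1/8)[(10) + (-10) + (0) + (0) + (0)] = 0/8 = 0
Dimension check: dim(rho) = sum (mult * dim) = 1*1 + 3*1 + 1*1 + 0*1 + 0*2 = 5 = chi_rho(e) = 5.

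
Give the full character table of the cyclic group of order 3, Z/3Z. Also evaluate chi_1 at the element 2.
Character table of Z/3Z (irreps indexed chi_0,...,chi_2 with chi_k(m) = zeta_3^(k*m), zeta_3 = exp(2*pi*i/3)):
  irrep \ class  {0} (size 1)  {1} (size 1)    {2} (size 1)  
  chi_0          1             1               1             
  chi_1          1             exp(2*I*pi/3)   exp(-2*I*pi/3)
  chi_2          1             exp(-2*I*pi/3)  exp(2*I*pi/3) 

Spot check: chi_1(2) = zeta_3^(1*2) = zeta_3^2 = exp(-2*I*pi/3).

Z/3Z is abelian, so all 3 irreducible complex representations are 1-dimensional. They are given by chi_k(m) = zeta_3^(k*m) for k = 0,...,2. Row orthogonality: sum_m chi_k(m) conj(chi_l(m)) = 3 * [k = l].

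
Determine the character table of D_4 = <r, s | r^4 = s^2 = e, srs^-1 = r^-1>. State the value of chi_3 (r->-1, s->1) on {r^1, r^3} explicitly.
Conjugacy classes: {e} of size 1, {r^2} of size 1, {r^1, r^3} of size 2, {s, sr^2, ...} of size 2, {sr, sr^3, ...} of size 2.
Character table:
  irrep \ class              {e} (size 1)  {r^2} (size 1)  {r^1, r^3} (size 2)  {s, sr^2, ...} (size 2)  {sr, sr^3, ...} (size 2)
  chi_1 (triv)               1             1               1                    1                        1                       
  chi_2 (sign: r->1, s->-1)  1             1               1                    -1                       -1                      
  chi_3 (r->-1, s->1)        1             1               -1                   1                        -1                      
  chi_4 (r->-1, s->-1)       1             1               -1                   -1                       1                       
  chi_5 (2d, j=1)            2             -2              0                    0                        0                       

Spot check: chi_3 (r->-1, s->1) on {r^1, r^3} = -1.

Working: D_4 has order 2*4 = 8 with 5 conjugacy classes, hence 5 irreducibles. Sum of squared dims 1 + 1 + 1 + 1 + 4 = 8 = |G|. Linear characters come from the abelianisation; the 2-dimensional irreps have character r^k -> 2*cos(2*pi*j*k/4), reflections -> 0.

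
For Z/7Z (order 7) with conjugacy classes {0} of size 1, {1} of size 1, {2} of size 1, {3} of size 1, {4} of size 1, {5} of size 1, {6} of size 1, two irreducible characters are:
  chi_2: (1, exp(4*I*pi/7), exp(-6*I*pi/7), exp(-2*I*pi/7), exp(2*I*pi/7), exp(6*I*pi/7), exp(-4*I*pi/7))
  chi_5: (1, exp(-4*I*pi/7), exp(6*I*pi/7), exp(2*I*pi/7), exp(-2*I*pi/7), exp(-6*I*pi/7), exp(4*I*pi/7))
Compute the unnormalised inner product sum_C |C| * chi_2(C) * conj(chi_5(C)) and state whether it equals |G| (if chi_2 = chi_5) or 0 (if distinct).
Sum = 0; so <chi_2, chi_5> = 0 (distinct irreducibles are orthogonal).

Proof sketch: Compute term by term over conjugacy classes (|C| * chi_2(C) * conj(chi_5(C))):
  1*(1)*conj(1) + 1*(exp(4*I*pi/7))*conj(exp(-4*I*pi/7)) + 1*(exp(-6*I*pi/7))*conj(exp(6*I*pi/7)) + 1*(exp(-2*I*pi/7))*conj(exp(2*I*pi/7)) + 1*(exp(2*I*pi/7))*conj(exp(-2*I*pi/7)) + 1*(exp(6*I*pi/7))*conj(exp(-6*I*pi/7)) + 1*(exp(-4*I*pi/7))*conj(exp(4*I*pi/7))
  = (1) + (exp(-6*I*pi/7)) + (exp(2*I*pi/7)) + (exp(-4*I*pi/7)) + (exp(4*I*pi/7)) + (exp(-2*I*pi/7)) + (exp(6*I*pi/7))
  = 0.
(Exp terms are combined using exp(i*s)*conj(exp(i*t)) = exp(i*(s-t)), and sums of them are collapsed using the identity that for every m > 1 the m distinct m-th roots of unity sum to 0, e.g. 1 + exp(2*I*pi/3) + exp(-2*I*pi/3) = 0.)
Dividing by |G| = 7 gives 0/7 = 0, matching the row-orthogonality relation <chi_2, chi_5> = [chi_2 = chi_5].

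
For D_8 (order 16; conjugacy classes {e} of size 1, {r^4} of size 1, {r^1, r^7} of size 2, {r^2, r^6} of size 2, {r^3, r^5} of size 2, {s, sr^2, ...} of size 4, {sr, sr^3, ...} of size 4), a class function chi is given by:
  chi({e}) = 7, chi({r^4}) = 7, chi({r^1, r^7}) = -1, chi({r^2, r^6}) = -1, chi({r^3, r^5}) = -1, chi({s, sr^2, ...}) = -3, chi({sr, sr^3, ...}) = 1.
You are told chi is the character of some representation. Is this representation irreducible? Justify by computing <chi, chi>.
Not irreducible (reducible): <chi, chi> = 9 > 1.

Argument: <chi, chi> = (1/|G|) sum_C |C| * |chi(C)|^2 = (1/16)[1*|7|^2 + 1*|7|^2 + 2*|-1|^2 + 2*|-1|^2 + 2*|-1|^2 + 4*|-3|^2 + 4*|1|^2]
  = (1/16)[(49) + (49) + (2) + (2) + (2) + (36) + (4)] = 144/16 = 9.
A character is irreducible iff <chi, chi> = 1, so this representation is reducible.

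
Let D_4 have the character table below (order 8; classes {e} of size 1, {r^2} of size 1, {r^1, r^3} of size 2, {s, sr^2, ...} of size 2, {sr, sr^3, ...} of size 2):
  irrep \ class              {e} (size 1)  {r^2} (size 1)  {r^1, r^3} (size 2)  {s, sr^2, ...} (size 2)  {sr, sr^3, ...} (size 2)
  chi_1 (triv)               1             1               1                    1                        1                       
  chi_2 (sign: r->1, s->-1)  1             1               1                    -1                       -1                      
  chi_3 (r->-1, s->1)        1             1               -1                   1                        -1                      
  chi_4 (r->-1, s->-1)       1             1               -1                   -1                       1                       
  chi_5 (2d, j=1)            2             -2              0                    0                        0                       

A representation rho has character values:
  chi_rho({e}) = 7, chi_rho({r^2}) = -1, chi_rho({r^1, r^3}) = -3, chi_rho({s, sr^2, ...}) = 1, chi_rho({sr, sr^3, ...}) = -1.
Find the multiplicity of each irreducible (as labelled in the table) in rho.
Multiplicities: chi_1: 0, chi_2: 0, chi_3: 2, chi_4: 1, chi_5: 2.

Working: Use <chi_rho, chi> = (1/|G|) sum_C |C| * chi_rho(C) * conj(chi(C)) with |G| = 8 for each irreducible chi in the table:
  <chi_rho, chi_1> = (1/8)[1*(7)*conj(1) + 1*(-1)*conj(1) + 2*(-3)*conj(1) + 2*(1)*conj(1) + 2*(-1)*conj(1)]
      = (1/8)[(7) + (-1) + (-6) + (2) + (-2)] = 0/8 = 0
  <chi_rho, chi_2> = (1/8)[1*(7)*conj(1) + 1*(-1)*conj(1) + 2*(-3)*conj(1) + 2*(1)*conj(-1) + 2*(-1)*conj(-1)]
      = (1/8)[(7) + (-1) + (-6) + (-2) + (2)] = 0/8 = 0
  <chi_rho, chi_3> = (1/8)[1*(7)*conj(1) + 1*(-1)*conj(1) + 2*(-3)*conj(-1) + 2*(1)*conj(1) + 2*(-1)*conj(-1)]
      = (1/8)[(7) + (-1) + (6) + (2) + (2)] = 16/8 = 2
  <chi_rho, chi_4> = (1/8)[1*(7)*conj(1) + 1*(-1)*conj(1) + 2*(-3)*conj(-1) + 2*(1)*conj(-1) + 2*(-1)*conj(1)]
      = (1/8)[(7) + (-1) + (6) + (-2) + (-2)] = 8/8 = 1
  <chi_rho, chi_5> = (1/8)[1*(7)*conj(2) + 1*(-1)*conj(-2) + 2*(-3)*conj(0) + 2*(1)*conj(0) + 2*(-1)*conj(0)]
      = (1/8)[(14) + (2) + (0) + (0) + (0)] = 16/8 = 2
Dimension check: dim(rho) = sum (mult * dim) = 0*1 + 0*1 + 2*1 + 1*1 + 2*2 = 7 = chi_rho(e) = 7.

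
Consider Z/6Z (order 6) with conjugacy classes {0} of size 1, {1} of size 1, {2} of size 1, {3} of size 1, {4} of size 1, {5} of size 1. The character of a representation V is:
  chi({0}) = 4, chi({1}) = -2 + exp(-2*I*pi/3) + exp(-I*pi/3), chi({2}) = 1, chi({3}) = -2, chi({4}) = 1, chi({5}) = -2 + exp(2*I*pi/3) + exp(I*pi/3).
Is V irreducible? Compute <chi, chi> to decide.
Not irreducible (reducible): <chi, chi> = 6 > 1.

<chi, chi> = (1/|G|) sum_C |C| * |chi(C)|^2 = (1/6)[1*|4|^2 + 1*|-2 + exp(-2*I*pi/3) + exp(-I*pi/3)|^2 + 1*|1|^2 + 1*|-2|^2 + 1*|1|^2 + 1*|-2 + exp(2*I*pi/3) + exp(I*pi/3)|^2]
  = (1/6)[(16) + (7) + (1) + (4) + (1) + (7)] = 36/6 = 6.
(Exp terms are combined using exp(i*s)*conj(exp(i*t)) = exp(i*(s-t)), and sums of them are collapsed using the identity that for every m > 1 the m distinct m-th roots of unity sum to 0, e.g. 1 + exp(2*I*pi/3) + exp(-2*I*pi/3) = 0.)
A character is irreducible iff <chi, chi> = 1, so this representation is reducible.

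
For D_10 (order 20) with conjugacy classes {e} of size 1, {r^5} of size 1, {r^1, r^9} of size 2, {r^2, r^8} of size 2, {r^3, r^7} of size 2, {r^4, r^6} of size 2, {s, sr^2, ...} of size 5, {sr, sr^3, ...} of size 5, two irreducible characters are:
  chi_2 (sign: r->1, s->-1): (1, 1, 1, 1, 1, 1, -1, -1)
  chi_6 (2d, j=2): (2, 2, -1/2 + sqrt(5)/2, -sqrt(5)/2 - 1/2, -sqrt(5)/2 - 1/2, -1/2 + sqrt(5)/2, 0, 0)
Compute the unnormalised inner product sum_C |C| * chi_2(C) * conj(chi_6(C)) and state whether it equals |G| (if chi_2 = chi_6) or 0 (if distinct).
Sum = 0; so <chi_2, chi_6> = 0 (distinct irreducibles are orthogonal).

Explanation: Compute term by term over conjugacy classes (|C| * chi_2(C) * conj(chi_6(C))):
  1*(1)*conj(2) + 1*(1)*conj(2) + 2*(1)*conj(-1/2 + sqrt(5)/2) + 2*(1)*conj(-sqrt(5)/2 - 1/2) + 2*(1)*conj(-sqrt(5)/2 - 1/2) + 2*(1)*conj(-1/2 + sqrt(5)/2) + 5*(-1)*conj(0) + 5*(-1)*conj(0)
  = (2) + (2) + (-1 + sqrt(5)) + (-sqrt(5) - 1) + (-sqrt(5) - 1) + (-1 + sqrt(5)) + (0) + (0)
  = 0.
Dividing by |G| = 20 gives 0/20 = 0, matching the row-orthogonality relation <chi_2, chi_6> = [chi_2 = chi_6].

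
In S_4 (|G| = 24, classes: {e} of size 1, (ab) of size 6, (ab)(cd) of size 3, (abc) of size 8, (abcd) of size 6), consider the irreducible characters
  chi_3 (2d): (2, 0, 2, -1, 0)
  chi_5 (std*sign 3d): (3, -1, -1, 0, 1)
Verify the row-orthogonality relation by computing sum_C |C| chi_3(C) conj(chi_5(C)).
Sum = 0; so <chi_3, chi_5> = 0 (distinct irreducibles are orthogonal).

Argument: Compute term by term over conjugacy classes (|C| * chi_3(C) * conj(chi_5(C))):
  1*(2)*conj(3) + 6*(0)*conj(-1) + 3*(2)*conj(-1) + 8*(-1)*conj(0) + 6*(0)*conj(1)
  = (6) + (0) + (-6) + (0) + (0)
  = 0.
Dividing by |G| = 24 gives 0/24 = 0, matching the row-orthogonality relation <chi_3, chi_5> = [chi_3 = chi_5].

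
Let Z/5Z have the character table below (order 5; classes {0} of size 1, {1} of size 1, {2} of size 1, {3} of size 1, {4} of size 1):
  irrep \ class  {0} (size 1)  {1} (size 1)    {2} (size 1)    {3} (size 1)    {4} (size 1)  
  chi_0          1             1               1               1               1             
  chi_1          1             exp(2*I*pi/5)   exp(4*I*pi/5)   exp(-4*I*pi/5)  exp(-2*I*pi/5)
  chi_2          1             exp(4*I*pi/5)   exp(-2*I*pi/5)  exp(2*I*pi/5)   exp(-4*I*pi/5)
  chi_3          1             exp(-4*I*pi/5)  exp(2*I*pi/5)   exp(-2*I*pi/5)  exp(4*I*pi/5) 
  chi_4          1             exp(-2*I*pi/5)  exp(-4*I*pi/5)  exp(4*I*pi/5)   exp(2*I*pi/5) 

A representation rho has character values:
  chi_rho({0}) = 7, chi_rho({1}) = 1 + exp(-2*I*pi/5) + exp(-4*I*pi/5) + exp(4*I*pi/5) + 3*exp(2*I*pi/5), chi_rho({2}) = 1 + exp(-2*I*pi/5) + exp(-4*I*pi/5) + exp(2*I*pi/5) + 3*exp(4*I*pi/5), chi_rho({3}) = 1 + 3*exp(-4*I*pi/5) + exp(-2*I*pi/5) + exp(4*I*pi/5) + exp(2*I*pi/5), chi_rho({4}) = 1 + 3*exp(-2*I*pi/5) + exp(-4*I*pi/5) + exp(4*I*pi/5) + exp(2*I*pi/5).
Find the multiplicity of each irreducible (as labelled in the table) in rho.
Multiplicities: chi_0: 1, chi_1: 3, chi_2: 1, chi_3: 1, chi_4: 1.

Justification: Use <chi_rho, chi> = (1/|G|) sum_C |C| * chi_rho(C) * conj(chi(C)) with |G| = 5 for each irreducible chi in the table:
  <chi_rho, chi_0> = (1/5)[1*(7)*conj(1) + 1*(1 + exp(-2*I*pi/5) + exp(-4*I*pi/5) + exp(4*I*pi/5) + 3*exp(2*I*pi/5))*conj(1) + 1*(1 + exp(-2*I*pi/5) + exp(-4*I*pi/5) + exp(2*I*pi/5) + 3*exp(4*I*pi/5))*conj(1) + 1*(1 + 3*exp(-4*I*pi/5) + exp(-2*I*pi/5) + exp(4*I*pi/5) + exp(2*I*pi/5))*conj(1) + 1*(1 + 3*exp(-2*I*pi/5) + exp(-4*I*pi/5) + exp(4*I*pi/5) + exp(2*I*pi/5))*conj(1)]
      = (1/5)[(7) + (1 + exp(-2*I*pi/5) + exp(-4*I*pi/5) + exp(4*I*pi/5) + 3*exp(2*I*pi/5)) + (1 + exp(-2*I*pi/5) + exp(-4*I*pi/5) + exp(2*I*pi/5) + 3*exp(4*I*pi/5)) + (1 + 3*exp(-4*I*pi/5) + exp(-2*I*pi/5) + exp(4*I*pi/5) + exp(2*I*pi/5)) + (1 + 3*exp(-2*I*pi/5) + exp(-4*I*pi/5) + exp(4*I*pi/5) + exp(2*I*pi/5))] = 5/5 = 1
  <chi_rho, chi_1> = (1/5)[1*(7)*conj(1) + 1*(1 + exp(-2*I*pi/5) + exp(-4*I*pi/5) + exp(4*I*pi/5) + 3*exp(2*I*pi/5))*conj(exp(2*I*pi/5)) + 1*(1 + exp(-2*I*pi/5) + exp(-4*I*pi/5) + exp(2*I*pi/5) + 3*exp(4*I*pi/5))*conj(exp(4*I*pi/5)) + 1*(1 + 3*exp(-4*I*pi/5) + exp(-2*I*pi/5) + exp(4*I*pi/5) + exp(2*I*pi/5))*conj(exp(-4*I*pi/5)) + 1*(1 + 3*exp(-2*I*pi/5) + exp(-4*I*pi/5) + exp(4*I*pi/5) + exp(2*I*pi/5))*conj(exp(-2*I*pi/5))]
      = (1/5)[(7) + (2) + (2) + (2) + (2)] = 15/5 = 3
  <chi_rho, chi_2> = (1/5)[1*(7)*conj(1) + 1*(1 + exp(-2*I*pi/5) + exp(-4*I*pi/5) + exp(4*I*pi/5) + 3*exp(2*I*pi/5))*conj(exp(4*I*pi/5)) + 1*(1 + exp(-2*I*pi/5) + exp(-4*I*pi/5) + exp(2*I*pi/5) + 3*exp(4*I*pi/5))*conj(exp(-2*I*pi/5)) + 1*(1 + 3*exp(-4*I*pi/5) + exp(-2*I*pi/5) + exp(4*I*pi/5) + exp(2*I*pi/5))*conj(exp(2*I*pi/5)) + 1*(1 + 3*exp(-2*I*pi/5) + exp(-4*I*pi/5) + exp(4*I*pi/5) + exp(2*I*pi/5))*conj(exp(-4*I*pi/5))]
      = (1/5)[(7) + (1 + 3*exp(-2*I*pi/5) + exp(-4*I*pi/5) + exp(4*I*pi/5) + exp(2*I*pi/5)) + (1 + 3*exp(-4*I*pi/5) + exp(-2*I*pi/5) + exp(4*I*pi/5) + exp(2*I*pi/5)) + (1 + exp(-2*I*pi/5) + exp(-4*I*pi/5) + exp(2*I*pi/5) + 3*exp(4*I*pi/5)) + (1 + exp(-2*I*pi/5) + exp(-4*I*pi/5) + exp(4*I*pi/5) + 3*exp(2*I*pi/5))] = 5/5 = 1
  <chi_rho, chi_3> = (1/5)[1*(7)*conj(1) + 1*(1 + exp(-2*I*pi/5) + exp(-4*I*pi/5) + exp(4*I*pi/5) + 3*exp(2*I*pi/5))*conj(exp(-4*I*pi/5)) + 1*(1 + exp(-2*I*pi/5) + exp(-4*I*pi/5) + exp(2*I*pi/5) + 3*exp(4*I*pi/5))*conj(exp(2*I*pi/5)) + 1*(1 + 3*exp(-4*I*pi/5) + exp(-2*I*pi/5) + exp(4*I*pi/5) + exp(2*I*pi/5))*conj(exp(-2*I*pi/5)) + 1*(1 + 3*exp(-2*I*pi/5) + exp(-4*I*pi/5) + exp(4*I*pi/5) + exp(2*I*pi/5))*conj(exp(4*I*pi/5))]
      = (1/5)[(7) + (1 + 3*exp(-4*I*pi/5) + exp(-2*I*pi/5) + exp(4*I*pi/5) + exp(2*I*pi/5)) + (1 + exp(-2*I*pi/5) + exp(-4*I*pi/5) + exp(4*I*pi/5) + 3*exp(2*I*pi/5)) + (1 + 3*exp(-2*I*pi/5) + exp(-4*I*pi/5) + exp(4*I*pi/5) + exp(2*I*pi/5)) + (1 + exp(-2*I*pi/5) + exp(-4*I*pi/5) + exp(2*I*pi/5) + 3*exp(4*I*pi/5))] = 5/5 = 1
  <chi_rho, chi_4> = (1/5)[1*(7)*conj(1) + 1*(1 + exp(-2*I*pi/5) + exp(-4*I*pi/5) + exp(4*I*pi/5) + 3*exp(2*I*pi/5))*conj(exp(-2*I*pi/5)) + 1*(1 + exp(-2*I*pi/5) + exp(-4*I*pi/5) + exp(2*I*pi/5) + 3*exp(4*I*pi/5))*conj(exp(-4*I*pi/5)) + 1*(1 + 3*exp(-4*I*pi/5) + exp(-2*I*pi/5) + exp(4*I*pi/5) + exp(2*I*pi/5))*conj(exp(4*I*pi/5)) + 1*(1 + 3*exp(-2*I*pi/5) + exp(-4*I*pi/5) + exp(4*I*pi/5) + exp(2*I*pi/5))*conj(exp(2*I*pi/5))]
      = (1/5)[(7) + (1 + exp(-2*I*pi/5) + exp(-4*I*pi/5) + exp(2*I*pi/5) + 3*exp(4*I*pi/5)) + (1 + 3*exp(-2*I*pi/5) + exp(-4*I*pi/5) + exp(4*I*pi/5) + exp(2*I*pi/5)) + (1 + exp(-2*I*pi/5) + exp(-4*I*pi/5) + exp(4*I*pi/5) + 3*exp(2*I*pi/5)) + (1 + 3*exp(-4*I*pi/5) + exp(-2*I*pi/5) + exp(4*I*pi/5) + exp(2*I*pi/5))] = 5/5 = 1
(Exp terms are combined using exp(i*s)*conj(exp(i*t)) = exp(i*(s-t)), and sums of them are collapsed using the identity that for every m > 1 the m distinct m-th roots of unity sum to 0, e.g. 1 + exp(2*I*pi/3) + exp(-2*I*pi/3) = 0.)
Dimension check: dim(rho) = sum (mult * dim) = 1*1 + 3*1 + 1*1 + 1*1 + 1*1 = 7 = chi_rho(e) = 7.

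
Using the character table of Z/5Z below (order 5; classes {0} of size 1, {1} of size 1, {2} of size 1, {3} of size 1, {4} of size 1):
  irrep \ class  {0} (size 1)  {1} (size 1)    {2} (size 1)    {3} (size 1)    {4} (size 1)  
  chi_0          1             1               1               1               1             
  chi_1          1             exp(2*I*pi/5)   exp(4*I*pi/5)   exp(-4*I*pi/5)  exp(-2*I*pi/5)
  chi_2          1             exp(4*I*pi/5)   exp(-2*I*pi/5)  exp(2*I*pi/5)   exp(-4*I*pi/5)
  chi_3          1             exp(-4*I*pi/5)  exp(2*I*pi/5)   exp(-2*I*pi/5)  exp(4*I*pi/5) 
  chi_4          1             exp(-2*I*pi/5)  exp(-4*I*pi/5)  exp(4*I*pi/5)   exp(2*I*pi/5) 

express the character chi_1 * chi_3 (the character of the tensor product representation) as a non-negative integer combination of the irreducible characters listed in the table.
chi_1 tensor chi_3 = chi_4 (all other irreducibles have multiplicity 0).

Details: The character of a tensor product is the pointwise product (chi_1 * chi_3)(C) = chi_1(C) * chi_3(C):
  {0}: (1)*(1), {1}: (exp(2*I*pi/5))*(exp(-4*I*pi/5)), {2}: (exp(4*I*pi/5))*(exp(2*I*pi/5)), {3}: (exp(-4*I*pi/5))*(exp(-2*I*pi/5)), {4}: (exp(-2*I*pi/5))*(exp(4*I*pi/5))
so (chi_1 * chi_3) takes values
  {0} -> 1, {1} -> exp(-2*I*pi/5), {2} -> exp(-4*I*pi/5), {3} -> exp(4*I*pi/5), {4} -> exp(2*I*pi/5).
Now take the inner product of this character with each irreducible chi from the table, <chi_1*chi_3, chi> = (1/5) sum_C |C| (chi_1*chi_3)(C) conj(chi(C)):
  <chi_1*chi_3, chi_0> = (1/5)[1*(1)*conj(1) + 1*(exp(-2*I*pi/5))*conj(1) + 1*(exp(-4*I*pi/5))*conj(1) + 1*(exp(4*I*pi/5))*conj(1) + 1*(exp(2*I*pi/5))*conj(1)]
      = (1/5)[(1) + (exp(-2*I*pi/5)) + (exp(-4*I*pi/5)) + (exp(4*I*pi/5)) + (exp(2*I*pi/5))] = 0/5 = 0
  <chi_1*chi_3, chi_1> = (1/5)[1*(1)*conj(1) + 1*(exp(-2*I*pi/5))*conj(exp(2*I*pi/5)) + 1*(exp(-4*I*pi/5))*conj(exp(4*I*pi/5)) + 1*(exp(4*I*pi/5))*conj(exp(-4*I*pi/5)) + 1*(exp(2*I*pi/5))*conj(exp(-2*I*pi/5))]
      = (1/5)[(1) + (exp(-4*I*pi/5)) + (exp(2*I*pi/5)) + (exp(-2*I*pi/5)) + (exp(4*I*pi/5))] = 0/5 = 0
  <chi_1*chi_3, chi_2> = (1/5)[1*(1)*conj(1) + 1*(exp(-2*I*pi/5))*conj(exp(4*I*pi/5)) + 1*(exp(-4*I*pi/5))*conj(exp(-2*I*pi/5)) + 1*(exp(4*I*pi/5))*conj(exp(2*I*pi/5)) + 1*(exp(2*I*pi/5))*conj(exp(-4*I*pi/5))]
      = (1/5)[(1) + (exp(4*I*pi/5)) + (exp(-2*I*pi/5)) + (exp(2*I*pi/5)) + (exp(-4*I*pi/5))] = 0/5 = 0
  <chi_1*chi_3, chi_3> = (1/5)[1*(1)*conj(1) + 1*(exp(-2*I*pi/5))*conj(exp(-4*I*pi/5)) + 1*(exp(-4*I*pi/5))*conj(exp(2*I*pi/5)) + 1*(exp(4*I*pi/5))*conj(exp(-2*I*pi/5)) + 1*(exp(2*I*pi/5))*conj(exp(4*I*pi/5))]
      = (1/5)[(1) + (exp(2*I*pi/5)) + (exp(4*I*pi/5)) + (exp(-4*I*pi/5)) + (exp(-2*I*pi/5))] = 0/5 = 0
  <chi_1*chi_3, chi_4> = (1/5)[1*(1)*conj(1) + 1*(exp(-2*I*pi/5))*conj(exp(-2*I*pi/5)) + 1*(exp(-4*I*pi/5))*conj(exp(-4*I*pi/5)) + 1*(exp(4*I*pi/5))*conj(exp(4*I*pi/5)) + 1*(exp(2*I*pi/5))*conj(exp(2*I*pi/5))]
      = (1/5)[(1) + (1) + (1) + (1) + (1)] = 5/5 = 1
(Exp terms are combined using exp(i*s)*conj(exp(i*t)) = exp(i*(s-t)), and sums of them are collapsed using the identity that for every m > 1 the m distinct m-th roots of unity sum to 0, e.g. 1 + exp(2*I*pi/3) + exp(-2*I*pi/3) = 0.)
Hence the multiplicities are chi_4: 1. Dimension check: dim(chi_1)*dim(chi_3) = 1*1 = 1 and sum (mult * dim) = 1*1 = 1.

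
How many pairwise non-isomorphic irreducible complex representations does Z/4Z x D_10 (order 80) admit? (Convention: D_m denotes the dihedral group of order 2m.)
32

Working: The number of irreducible complex representations of a finite group equals its number of conjugacy classes. For a direct product, #classes(G x H) = #classes(G) * #classes(H). Z/4Z has 4 classes (abelian), D_10 has 8 classes, so 4 * 8 = 32, so Z/4Z x D_10 (order 80) has exactly 32 irreducible complex representations.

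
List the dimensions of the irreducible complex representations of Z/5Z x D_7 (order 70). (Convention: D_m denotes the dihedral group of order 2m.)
Dimensions: 1, 1, 1, 1, 1, 1, 1, 1, 1, 1, 2, 2, 2, 2, 2, 2, 2, 2, 2, 2, 2, 2, 2, 2, 2

Reasoning: There are 25 irreducibles (= number of conjugacy classes). Their dimensions d_i satisfy sum d_i^2 = |G| = 70: 1 + 1 + 1 + 1 + 1 + 1 + 1 + 1 + 1 + 1 + 4 + 4 + 4 + 4 + 4 + 4 + 4 + 4 + 4 + 4 + 4 + 4 + 4 + 4 + 4 = 70. (For the product with Z/5Z: each of the 5 1-dim characters of Z/5Z tensors with each irrep of D_7, giving 5 copies of each D_7-dimension.)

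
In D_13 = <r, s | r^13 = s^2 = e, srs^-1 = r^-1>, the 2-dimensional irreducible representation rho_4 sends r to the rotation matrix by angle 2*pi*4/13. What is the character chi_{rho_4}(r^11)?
chi_{rho_4}(r^11) = 2*cos(2*pi*4*11/13) = -2*cos(3*pi/13)

Argument: rho_4(r^11) is rotation by angle 2*pi*4*11/13, whose trace is 2*cos(2*pi*4*11/13) = -2*cos(3*pi/13).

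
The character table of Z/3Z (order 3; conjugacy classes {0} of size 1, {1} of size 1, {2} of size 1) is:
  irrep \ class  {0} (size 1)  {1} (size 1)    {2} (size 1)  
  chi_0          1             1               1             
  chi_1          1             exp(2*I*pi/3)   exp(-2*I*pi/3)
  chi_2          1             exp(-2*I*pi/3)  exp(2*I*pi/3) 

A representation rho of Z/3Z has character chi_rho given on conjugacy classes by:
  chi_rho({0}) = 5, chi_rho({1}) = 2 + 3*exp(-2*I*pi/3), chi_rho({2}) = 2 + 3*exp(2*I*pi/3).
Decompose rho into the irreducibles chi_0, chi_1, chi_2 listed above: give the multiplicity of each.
Multiplicities: chi_0: 2, chi_1: 0, chi_2: 3.

Why: Use <chi_rho, chi> = (1/|G|) sum_C |C| * chi_rho(C) * conj(chi(C)) with |G| = 3 for each irreducible chi in the table:
  <chi_rho, chi_0> = (1/3)[1*(5)*conj(1) + 1*(2 + 3*exp(-2*I*pi/3))*conj(1) + 1*(2 + 3*exp(2*I*pi/3))*conj(1)]
      = (1/3)[(5) + (2 + 3*exp(-2*I*pi/3)) + (2 + 3*exp(2*I*pi/3))] = 6/3 = 2
  <chi_rho, chi_1> = (1/3)[1*(5)*conj(1) + 1*(2 + 3*exp(-2*I*pi/3))*conj(exp(2*I*pi/3)) + 1*(2 + 3*exp(2*I*pi/3))*conj(exp(-2*I*pi/3))]
      = (1/3)[(5) + (2*exp(-2*I*pi/3) + 3*exp(2*I*pi/3)) + (3*exp(-2*I*pi/3) + 2*exp(2*I*pi/3))] = 0/3 = 0
  <chi_rho, chi_2> = (1/3)[1*(5)*conj(1) + 1*(2 + 3*exp(-2*I*pi/3))*conj(exp(-2*I*pi/3)) + 1*(2 + 3*exp(2*I*pi/3))*conj(exp(2*I*pi/3))]
      = (1/3)[(5) + (3 + 2*exp(2*I*pi/3)) + (3 + 2*exp(-2*I*pi/3))] = 9/3 = 3
(Exp terms are combined using exp(i*s)*conj(exp(i*t)) = exp(i*(s-t)), and sums of them are collapsed using the identity that for every m > 1 the m distinct m-th roots of unity sum to 0, e.g. 1 + exp(2*I*pi/3) + exp(-2*I*pi/3) = 0.)
Dimension check: dim(rho) = sum (mult * dim) = 2*1 + 0*1 + 3*1 = 5 = chi_rho(e) = 5.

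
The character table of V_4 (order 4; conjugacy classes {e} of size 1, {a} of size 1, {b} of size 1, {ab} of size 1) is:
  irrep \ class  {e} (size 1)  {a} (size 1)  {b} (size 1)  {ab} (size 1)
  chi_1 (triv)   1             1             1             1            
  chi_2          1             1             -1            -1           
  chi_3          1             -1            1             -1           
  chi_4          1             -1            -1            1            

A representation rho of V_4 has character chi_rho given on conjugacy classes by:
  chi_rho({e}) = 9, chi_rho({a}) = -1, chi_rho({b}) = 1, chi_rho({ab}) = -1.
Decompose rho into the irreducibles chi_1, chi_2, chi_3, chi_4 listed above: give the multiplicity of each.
Multiplicities: chi_1: 2, chi_2: 2, chi_3: 3, chi_4: 2.

Details: Use <chi_rho, chi> = (1/|G|) sum_C |C| * chi_rho(C) * conj(chi(C)) with |G| = 4 for each irreducible chi in the table:
  <chi_rho, chi_1> = (1/4)[1*(9)*conj(1) + 1*(-1)*conj(1) + 1*(1)*conj(1) + 1*(-1)*conj(1)]
      = (1/4)[(9) + (-1) + (1) + (-1)] = 8/4 = 2
  <chi_rho, chi_2> = (1/4)[1*(9)*conj(1) + 1*(-1)*conj(1) + 1*(1)*conj(-1) + 1*(-1)*conj(-1)]
      = (1/4)[(9) + (-1) + (-1) + (1)] = 8/4 = 2
  <chi_rho, chi_3> = (1/4)[1*(9)*conj(1) + 1*(-1)*conj(-1) + 1*(1)*conj(1) + 1*(-1)*conj(-1)]
      = (1/4)[(9) + (1) + (1) + (1)] = 12/4 = 3
  <chi_rho, chi_4> = (1/4)[1*(9)*conj(1) + 1*(-1)*conj(-1) + 1*(1)*conj(-1) + 1*(-1)*conj(1)]
      = (1/4)[(9) + (1) + (-1) + (-1)] = 8/4 = 2
Dimension check: dim(rho) = sum (mult * dim) = 2*1 + 2*1 + 3*1 + 2*1 = 9 = chi_rho(e) = 9.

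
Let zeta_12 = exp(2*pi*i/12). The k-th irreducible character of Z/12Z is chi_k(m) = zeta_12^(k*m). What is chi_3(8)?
chi_3(8) = zeta_12^24 = 1

Reasoning: chi_3(8) = zeta_12^(3*8) = zeta_12^24. Since zeta_12^12 = 1, this equals zeta_12^0 = exp(2*pi*i*0/12) = 1.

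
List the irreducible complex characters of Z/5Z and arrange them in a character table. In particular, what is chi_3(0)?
Character table of Z/5Z (irreps indexed chi_0,...,chi_4 with chi_k(m) = zeta_5^(k*m), zeta_5 = exp(2*pi*i/5)):
  irrep \ class  {0} (size 1)  {1} (size 1)    {2} (size 1)    {3} (size 1)    {4} (size 1)  
  chi_0          1             1               1               1               1             
  chi_1          1             exp(2*I*pi/5)   exp(4*I*pi/5)   exp(-4*I*pi/5)  exp(-2*I*pi/5)
  chi_2          1             exp(4*I*pi/5)   exp(-2*I*pi/5)  exp(2*I*pi/5)   exp(-4*I*pi/5)
  chi_3          1             exp(-4*I*pi/5)  exp(2*I*pi/5)   exp(-2*I*pi/5)  exp(4*I*pi/5) 
  chi_4          1             exp(-2*I*pi/5)  exp(-4*I*pi/5)  exp(4*I*pi/5)   exp(2*I*pi/5) 

Spot check: chi_3(0) = zeta_5^(3*0) = zeta_5^0 = 1.

Solution. Z/5Z is abelian, so all 5 irreducible complex representations are 1-dimensional. They are given by chi_k(m) = zeta_5^(k*m) for k = 0,...,4. Row orthogonality: sum_m chi_k(m) conj(chi_l(m)) = 5 * [k = l].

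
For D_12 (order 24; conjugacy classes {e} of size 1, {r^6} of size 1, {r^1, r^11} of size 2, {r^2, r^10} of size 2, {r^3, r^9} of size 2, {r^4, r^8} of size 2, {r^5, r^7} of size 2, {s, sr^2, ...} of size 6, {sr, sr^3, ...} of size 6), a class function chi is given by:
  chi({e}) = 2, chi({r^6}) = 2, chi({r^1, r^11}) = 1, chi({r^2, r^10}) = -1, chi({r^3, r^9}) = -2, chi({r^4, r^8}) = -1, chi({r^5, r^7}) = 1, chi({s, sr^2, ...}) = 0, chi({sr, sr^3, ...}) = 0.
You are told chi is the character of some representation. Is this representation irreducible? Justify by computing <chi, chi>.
Irreducible: <chi, chi> = 1.

Working: <chi, chi> = (1/|G|) sum_C |C| * |chi(C)|^2 = (1/24)[1*|2|^2 + 1*|2|^2 + 2*|1|^2 + 2*|-1|^2 + 2*|-2|^2 + 2*|-1|^2 + 2*|1|^2 + 6*|0|^2 + 6*|0|^2]
  = (1/24)[(4) + (4) + (2) + (2) + (8) + (2) + (2) + (0) + (0)] = 24/24 = 1.
A character is irreducible iff <chi, chi> = 1, so this representation is irreducible.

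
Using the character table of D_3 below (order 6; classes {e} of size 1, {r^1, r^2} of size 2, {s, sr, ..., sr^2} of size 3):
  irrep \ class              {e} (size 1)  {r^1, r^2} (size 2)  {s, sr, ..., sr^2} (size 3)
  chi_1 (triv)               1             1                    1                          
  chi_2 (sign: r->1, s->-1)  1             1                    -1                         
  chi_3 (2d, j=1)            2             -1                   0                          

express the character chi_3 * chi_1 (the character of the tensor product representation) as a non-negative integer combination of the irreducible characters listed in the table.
chi_3 tensor chi_1 = chi_3 (all other irreducibles have multiplicity 0).

Justification: The character of a tensor product is the pointwise product (chi_3 * chi_1)(C) = chi_3(C) * chi_1(C):
  {e}: (2)*(1), {r^1, r^2}: (-1)*(1), {s, sr, ..., sr^2}: (0)*(1)
so (chi_3 * chi_1) takes values
  {e} -> 2, {r^1, r^2} -> -1, {s, sr, ..., sr^2} -> 0.
Now take the inner product of this character with each irreducible chi from the table, <chi_3*chi_1, chi> = (1/6) sum_C |C| (chi_3*chi_1)(C) conj(chi(C)):
  <chi_3*chi_1, chi_1> = (1/6)[1*(2)*conj(1) + 2*(-1)*conj(1) + 3*(0)*conj(1)]
      = (1/6)[(2) + (-2) + (0)] = 0/6 = 0
  <chi_3*chi_1, chi_2> = (1/6)[1*(2)*conj(1) + 2*(-1)*conj(1) + 3*(0)*conj(-1)]
      = (1/6)[(2) + (-2) + (0)] = 0/6 = 0
  <chi_3*chi_1, chi_3> = (1/6)[1*(2)*conj(2) + 2*(-1)*conj(-1) + 3*(0)*conj(0)]
      = (1/6)[(4) + (2) + (0)] = 6/6 = 1
Hence the multiplicities are chi_3: 1. Dimension check: dim(chi_3)*dim(chi_1) = 2*1 = 2 and sum (mult * dim) = 1*2 = 2.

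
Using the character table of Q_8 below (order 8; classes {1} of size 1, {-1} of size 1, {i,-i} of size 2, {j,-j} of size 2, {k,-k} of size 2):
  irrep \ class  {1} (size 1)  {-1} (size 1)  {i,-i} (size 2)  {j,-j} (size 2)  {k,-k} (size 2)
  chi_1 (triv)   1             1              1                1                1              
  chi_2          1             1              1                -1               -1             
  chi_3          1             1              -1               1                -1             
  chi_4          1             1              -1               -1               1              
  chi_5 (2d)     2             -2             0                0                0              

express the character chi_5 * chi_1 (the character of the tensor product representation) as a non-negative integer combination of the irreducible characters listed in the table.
chi_5 tensor chi_1 = chi_5 (all other irreducibles have multiplicity 0).

Reasoning: The character of a tensor product is the pointwise product (chi_5 * chi_1)(C) = chi_5(C) * chi_1(C):
  {1}: (2)*(1), {-1}: (-2)*(1), {i,-i}: (0)*(1), {j,-j}: (0)*(1), {k,-k}: (0)*(1)
so (chi_5 * chi_1) takes values
  {1} -> 2, {-1} -> -2, {i,-i} -> 0, {j,-j} -> 0, {k,-k} -> 0.
Now take the inner product of this character with each irreducible chi from the table, <chi_5*chi_1, chi> = (1/8) sum_C |C| (chi_5*chi_1)(C) conj(chi(C)):
  <chi_5*chi_1, chi_1> = (1/8)[1*(2)*conj(1) + 1*(-2)*conj(1) + 2*(0)*conj(1) + 2*(0)*conj(1) + 2*(0)*conj(1)]
      = (1/8)[(2) + (-2) + (0) + (0) + (0)] = 0/8 = 0
  <chi_5*chi_1, chi_2> = (1/8)[1*(2)*conj(1) + 1*(-2)*conj(1) + 2*(0)*conj(1) + 2*(0)*conj(-1) + 2*(0)*conj(-1)]
      = (1/8)[(2) + (-2) + (0) + (0) + (0)] = 0/8 = 0
  <chi_5*chi_1, chi_3> = (1/8)[1*(2)*conj(1) + 1*(-2)*conj(1) + 2*(0)*conj(-1) + 2*(0)*conj(1) + 2*(0)*conj(-1)]
      = (1/8)[(2) + (-2) + (0) + (0) + (0)] = 0/8 = 0
  <chi_5*chi_1, chi_4> = (1/8)[1*(2)*conj(1) + 1*(-2)*conj(1) + 2*(0)*conj(-1) + 2*(0)*conj(-1) + 2*(0)*conj(1)]
      = (1/8)[(2) + (-2) + (0) + (0) + (0)] = 0/8 = 0
  <chi_5*chi_1, chi_5> = (1/8)[1*(2)*conj(2) + 1*(-2)*conj(-2) + 2*(0)*conj(0) + 2*(0)*conj(0) + 2*(0)*conj(0)]
      = (1/8)[(4) + (4) + (0) + (0) + (0)] = 8/8 = 1
Hence the multiplicities are chi_5: 1. Dimension check: dim(chi_5)*dim(chi_1) = 2*1 = 2 and sum (mult * dim) = 1*2 = 2.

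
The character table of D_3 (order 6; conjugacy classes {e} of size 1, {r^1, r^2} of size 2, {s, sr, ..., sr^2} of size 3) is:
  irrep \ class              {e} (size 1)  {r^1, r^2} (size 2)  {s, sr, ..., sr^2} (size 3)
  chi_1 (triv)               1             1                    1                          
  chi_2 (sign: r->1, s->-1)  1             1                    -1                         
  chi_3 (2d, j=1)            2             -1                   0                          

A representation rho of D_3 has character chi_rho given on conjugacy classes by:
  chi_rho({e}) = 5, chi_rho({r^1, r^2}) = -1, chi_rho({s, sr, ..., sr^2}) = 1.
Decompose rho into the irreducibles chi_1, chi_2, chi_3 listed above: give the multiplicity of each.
Multiplicities: chi_1: 1, chi_2: 0, chi_3: 2.

Solution. Use <chi_rho, chi> = (1/|G|) sum_C |C| * chi_rho(C) * conj(chi(C)) with |G| = 6 for each irreducible chi in the table:
  <chi_rho, chi_1> = (1/6)[1*(5)*conj(1) + 2*(-1)*conj(1) + 3*(1)*conj(1)]
      = (1/6)[(5) + (-2) + (3)] = 6/6 = 1
  <chi_rho, chi_2> = (1/6)[1*(5)*conj(1) + 2*(-1)*conj(1) + 3*(1)*conj(-1)]
      = (1/6)[(5) + (-2) + (-3)] = 0/6 = 0
  <chi_rho, chi_3> = (1/6)[1*(5)*conj(2) + 2*(-1)*conj(-1) + 3*(1)*conj(0)]
      = (1/6)[(10) + (2) + (0)] = 12/6 = 2
Dimension check: dim(rho) = sum (mult * dim) = 1*1 + 0*1 + 2*2 = 5 = chi_rho(e) = 5.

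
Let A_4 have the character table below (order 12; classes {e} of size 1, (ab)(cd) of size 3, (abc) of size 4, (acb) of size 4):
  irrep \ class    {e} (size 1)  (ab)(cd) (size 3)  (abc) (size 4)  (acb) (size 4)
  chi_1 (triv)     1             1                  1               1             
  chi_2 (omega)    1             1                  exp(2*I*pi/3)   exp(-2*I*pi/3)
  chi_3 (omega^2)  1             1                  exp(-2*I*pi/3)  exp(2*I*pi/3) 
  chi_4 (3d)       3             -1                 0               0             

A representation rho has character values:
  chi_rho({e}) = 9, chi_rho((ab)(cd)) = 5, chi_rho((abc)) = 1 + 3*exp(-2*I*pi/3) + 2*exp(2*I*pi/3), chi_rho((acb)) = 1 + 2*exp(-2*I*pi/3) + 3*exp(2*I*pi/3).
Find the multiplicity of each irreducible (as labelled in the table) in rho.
Multiplicities: chi_1: 1, chi_2: 2, chi_3: 3, chi_4: 1.

Working: Use <chi_rho, chi> = (1/|G|) sum_C |C| * chi_rho(C) * conj(chi(C)) with |G| = 12 for each irreducible chi in the table:
  <chi_rho, chi_1> = (1/12)[1*(9)*conj(1) + 3*(5)*conj(1) + 4*(1 + 3*exp(-2*I*pi/3) + 2*exp(2*I*pi/3))*conj(1) + 4*(1 + 2*exp(-2*I*pi/3) + 3*exp(2*I*pi/3))*conj(1)]
      = (1/12)[(9) + (15) + (4 + 12*exp(-2*I*pi/3) + 8*exp(2*I*pi/3)) + (4 + 8*exp(-2*I*pi/3) + 12*exp(2*I*pi/3))] = 12/12 = 1
  <chi_rho, chi_2> = (1/12)[1*(9)*conj(1) + 3*(5)*conj(1) + 4*(1 + 3*exp(-2*I*pi/3) + 2*exp(2*I*pi/3))*conj(exp(2*I*pi/3)) + 4*(1 + 2*exp(-2*I*pi/3) + 3*exp(2*I*pi/3))*conj(exp(-2*I*pi/3))]
      = (1/12)[(9) + (15) + (8 + 4*exp(-2*I*pi/3) + 12*exp(2*I*pi/3)) + (8 + 12*exp(-2*I*pi/3) + 4*exp(2*I*pi/3))] = 24/12 = 2
  <chi_rho, chi_3> = (1/12)[1*(9)*conj(1) + 3*(5)*conj(1) + 4*(1 + 3*exp(-2*I*pi/3) + 2*exp(2*I*pi/3))*conj(exp(-2*I*pi/3)) + 4*(1 + 2*exp(-2*I*pi/3) + 3*exp(2*I*pi/3))*conj(exp(2*I*pi/3))]
      = (1/12)[(9) + (15) + (12 + 8*exp(-2*I*pi/3) + 4*exp(2*I*pi/3)) + (12 + 4*exp(-2*I*pi/3) + 8*exp(2*I*pi/3))] = 36/12 = 3
  <chi_rho, chi_4> = (1/12)[1*(9)*conj(3) + 3*(5)*conj(-1) + 4*(1 + 3*exp(-2*I*pi/3) + 2*exp(2*I*pi/3))*conj(0) + 4*(1 + 2*exp(-2*I*pi/3) + 3*exp(2*I*pi/3))*conj(0)]
      = (1/12)[(27) + (-15) + (0) + (0)] = 12/12 = 1
(Exp terms are combined using exp(i*s)*conj(exp(i*t)) = exp(i*(s-t)), and sums of them are collapsed using the identity that for every m > 1 the m distinct m-th roots of unity sum to 0, e.g. 1 + exp(2*I*pi/3) + exp(-2*I*pi/3) = 0.)
Dimension check: dim(rho) = sum (mult * dim) = 1*1 + 2*1 + 3*1 + 1*3 = 9 = chi_rho(e) = 9.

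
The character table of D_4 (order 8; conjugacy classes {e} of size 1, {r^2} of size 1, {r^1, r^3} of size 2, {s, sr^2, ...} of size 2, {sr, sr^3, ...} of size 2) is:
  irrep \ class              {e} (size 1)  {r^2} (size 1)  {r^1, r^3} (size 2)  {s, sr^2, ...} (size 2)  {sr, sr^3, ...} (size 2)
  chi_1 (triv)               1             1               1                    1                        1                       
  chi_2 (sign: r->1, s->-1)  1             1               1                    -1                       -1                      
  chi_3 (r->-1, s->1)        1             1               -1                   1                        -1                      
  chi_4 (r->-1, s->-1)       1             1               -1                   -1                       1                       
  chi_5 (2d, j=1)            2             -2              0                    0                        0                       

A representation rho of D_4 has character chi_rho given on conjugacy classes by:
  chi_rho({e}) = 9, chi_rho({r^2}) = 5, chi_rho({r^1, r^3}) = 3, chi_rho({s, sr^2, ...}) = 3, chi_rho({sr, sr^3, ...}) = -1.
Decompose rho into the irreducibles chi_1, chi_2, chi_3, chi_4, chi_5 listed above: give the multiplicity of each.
Multiplicities: chi_1: 3, chi_2: 2, chi_3: 2, chi_4: 0, chi_5: 1.

Details: Use <chi_rho, chi> = (1/|G|) sum_C |C| * chi_rho(C) * conj(chi(C)) with |G| = 8 for each irreducible chi in the table:
  <chi_rho, chi_1> = (1/8)[1*(9)*conj(1) + 1*(5)*conj(1) + 2*(3)*conj(1) + 2*(3)*conj(1) + 2*(-1)*conj(1)]
      = (1/8)[(9) + (5) + (6) + (6) + (-2)] = 24/8 = 3
  <chi_rho, chi_2> = (1/8)[1*(9)*conj(1) + 1*(5)*conj(1) + 2*(3)*conj(1) + 2*(3)*conj(-1) + 2*(-1)*conj(-1)]
      = (1/8)[(9) + (5) + (6) + (-6) + (2)] = 16/8 = 2
  <chi_rho, chi_3> = (1/8)[1*(9)*conj(1) + 1*(5)*conj(1) + 2*(3)*conj(-1) + 2*(3)*conj(1) + 2*(-1)*conj(-1)]
      = (1/8)[(9) + (5) + (-6) + (6) + (2)] = 16/8 = 2
  <chi_rho, chi_4> = (1/8)[1*(9)*conj(1) + 1*(5)*conj(1) + 2*(3)*conj(-1) + 2*(3)*conj(-1) + 2*(-1)*conj(1)]
      = (1/8)[(9) + (5) + (-6) + (-6) + (-2)] = 0/8 = 0
  <chi_rho, chi_5> = (1/8)[1*(9)*conj(2) + 1*(5)*conj(-2) + 2*(3)*conj(0) + 2*(3)*conj(0) + 2*(-1)*conj(0)]
      = (1/8)[(18) + (-10) + (0) + (0) + (0)] = 8/8 = 1
Dimension check: dim(rho) = sum (mult * dim) = 3*1 + 2*1 + 2*1 + 0*1 + 1*2 = 9 = chi_rho(e) = 9.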